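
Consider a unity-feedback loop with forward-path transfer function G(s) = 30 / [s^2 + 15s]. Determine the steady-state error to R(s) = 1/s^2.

Lowest-order denominator term is 15s, so the open loop has 1 pole at the origin → type 1 system.
K_v = lim_{s→0} s·G(s) = 30 / 15 = 2.
e_ss = 1/K_v = 1/2 = 0.5.

0.5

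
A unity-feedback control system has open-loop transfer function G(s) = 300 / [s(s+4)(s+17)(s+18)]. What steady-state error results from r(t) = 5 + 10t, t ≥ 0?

G(s) has one factor of s in the denominator, so the system is type 1. Taking each input component in turn:
  • 5: tracked with zero error.
  • 10t: e_ss = 10/K_v with K_v=25/102 → 40.8.
Total e_ss = 40.8.

40.8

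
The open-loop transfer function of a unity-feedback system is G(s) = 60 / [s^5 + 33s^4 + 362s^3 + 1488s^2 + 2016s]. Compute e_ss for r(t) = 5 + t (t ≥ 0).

33.6

The denominator has no term below 2016s — 1 pole at s=0, type 1. Taking each input component in turn:
  • 5: tracked with zero error.
  • t: e_ss = 1/K_v with K_v=5/168 → 33.6.
Total e_ss = 33.6.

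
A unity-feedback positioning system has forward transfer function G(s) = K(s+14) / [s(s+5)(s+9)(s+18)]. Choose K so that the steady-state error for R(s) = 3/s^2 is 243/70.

50

System type = 1 (one pole at s=0).
K_v = lim_{s→0} s·G(s) = K·14 / (5·9·18) = (7/405)·K.
e_ss = 3/K_v = 243/70 ⇒ K_v = 70/81 ⇒ K = (70/81)/(7/405) = 50.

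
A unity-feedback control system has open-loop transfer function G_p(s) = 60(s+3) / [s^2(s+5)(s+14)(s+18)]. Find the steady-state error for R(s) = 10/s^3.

System type = 2 (two poles at s=0).
K_a = lim_{s→0} s^2·G_p(s) = 60·3 / (5·14·18) = 1/7.
r(t) = 5t^2 gives R(s) = 10/s^3.
e_ss = 10/K_a = 10/(1/7) = 70.

70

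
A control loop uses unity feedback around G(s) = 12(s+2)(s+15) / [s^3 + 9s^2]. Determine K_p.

infinity

K_p = lim_{s→0} G(s); with 2 poles at the origin the limit diverges, so K_p = ∞.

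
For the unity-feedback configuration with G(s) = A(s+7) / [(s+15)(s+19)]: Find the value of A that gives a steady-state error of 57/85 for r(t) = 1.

No free integrators in G(s): this is a type 0 system.
K_p = lim_{s→0} G(s) = A·7 / (15·19) = (7/285)·A.
e_ss = 1/(1 + K_p) = 57/85 ⇒ 1 + (7/285)·A = 85/57 ⇒ A = 20.

20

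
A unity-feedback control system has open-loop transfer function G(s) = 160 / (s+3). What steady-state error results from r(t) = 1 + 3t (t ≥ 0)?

No free integrators in G(s): this is a type 0 system. Taking each input component in turn:
  • 1: e_ss = 1/(1+K_p) with K_p=160/3 → 3/163.
  • 3t: a type-0 system cannot track it, e_ss → ∞.
The unbounded component dominates.

infinity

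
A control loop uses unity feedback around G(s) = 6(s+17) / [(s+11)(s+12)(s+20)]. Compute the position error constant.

No free integrators in G(s): this is a type 0 system.
K_p = lim_{s→0} G(s) = 6·17 / (11·12·20) = 17/440.

17/440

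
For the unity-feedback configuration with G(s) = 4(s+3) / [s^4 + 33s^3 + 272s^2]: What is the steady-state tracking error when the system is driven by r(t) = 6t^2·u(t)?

The denominator has no term below 272s^2 — 2 poles at s=0, type 2.
K_a = lim_{s→0} s^2·G(s) = 4·3 / 272 = 3/68.
r(t) = 6t^2 gives R(s) = 12/s^3.
e_ss = 12/K_a = 12/(3/68) = 272.

272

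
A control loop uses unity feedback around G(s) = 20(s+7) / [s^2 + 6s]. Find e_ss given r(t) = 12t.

Lowest-order denominator term is 6s, so the open loop has 1 pole at the origin → type 1 system.
K_v = lim_{s→0} s·G(s) = 20·7 / 6 = 70/3.
e_ss = 12/K_v = 12/(70/3) = 18/35.

18/35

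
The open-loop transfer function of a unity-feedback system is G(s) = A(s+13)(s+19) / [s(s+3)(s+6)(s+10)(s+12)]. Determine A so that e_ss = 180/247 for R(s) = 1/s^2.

G(s) has one factor of s in the denominator, so the system is type 1.
K_v = lim_{s→0} s·G(s) = A·13·19 / (3·6·10·12) = (247/2160)·A.
e_ss = 1/K_v = 180/247 ⇒ K_v = 247/180 ⇒ A = (247/180)/(247/2160) = 12.

12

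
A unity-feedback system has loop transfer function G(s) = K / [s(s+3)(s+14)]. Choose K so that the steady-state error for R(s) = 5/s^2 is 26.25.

The open loop has one pole at the origin → type 1 system.
K_v = lim_{s→0} s·G(s) = K / (3·14) = (1/42)·K.
e_ss = 5/K_v = 26.25 ⇒ K_v = 4/21 ⇒ K = (4/21)/(1/42) = 8.

8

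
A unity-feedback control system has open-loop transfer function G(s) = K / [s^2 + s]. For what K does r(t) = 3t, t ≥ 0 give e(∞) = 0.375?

8

Lowest-order denominator term is s, so the open loop has 1 pole at the origin → type 1 system.
K_v = lim_{s→0} s·G(s) = K / 1 = 1·K.
e_ss = 3/K_v = 0.375 ⇒ K_v = 8 ⇒ K = 8/1 = 8.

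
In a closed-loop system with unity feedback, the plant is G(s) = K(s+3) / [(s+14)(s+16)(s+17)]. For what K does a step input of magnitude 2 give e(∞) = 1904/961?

12

No free integrators in G(s): this is a type 0 system.
K_p = lim_{s→0} G(s) = K·3 / (14·16·17) = (3/3808)·K.
e_ss = 2/(1 + K_p) = 1904/961 ⇒ 1 + (3/3808)·K = 961/952 ⇒ K = 12.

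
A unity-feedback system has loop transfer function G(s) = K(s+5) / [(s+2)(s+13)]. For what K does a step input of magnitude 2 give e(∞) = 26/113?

40

System type = 0 (no poles at s=0).
K_p = lim_{s→0} G(s) = K·5 / (2·13) = (5/26)·K.
e_ss = 2/(1 + K_p) = 26/113 ⇒ 1 + (5/26)·K = 113/13 ⇒ K = 40.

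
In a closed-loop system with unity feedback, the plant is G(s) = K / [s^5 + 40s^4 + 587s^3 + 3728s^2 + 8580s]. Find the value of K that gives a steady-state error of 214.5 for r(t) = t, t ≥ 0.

Lowest-order denominator term is 8580s, so the open loop has 1 pole at the origin → type 1 system.
K_v = lim_{s→0} s·G(s) = K / 8580 = (1/8580)·K.
e_ss = 1/K_v = 214.5 ⇒ K_v = 2/429 ⇒ K = (2/429)/(1/8580) = 40.

40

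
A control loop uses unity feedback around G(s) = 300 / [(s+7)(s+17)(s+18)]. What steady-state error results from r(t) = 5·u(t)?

1785/407

G(s) has no factors of s in the denominator, so the system is type 0.
K_p = lim_{s→0} G(s) = 300 / (7·17·18) = 50/357.
e_ss = 5/(1 + K_p) = 5/(407/357) = 1785/407.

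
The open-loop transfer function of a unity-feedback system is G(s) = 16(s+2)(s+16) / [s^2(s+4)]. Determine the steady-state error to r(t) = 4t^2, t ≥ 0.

System type = 2 (two poles at s=0).
K_a = lim_{s→0} s^2·G(s) = 16·2·16 / (4) = 128.
r(t) = 4t^2 gives R(s) = 8/s^3.
e_ss = 8/K_a = 8/128 = 0.0625.

0.0625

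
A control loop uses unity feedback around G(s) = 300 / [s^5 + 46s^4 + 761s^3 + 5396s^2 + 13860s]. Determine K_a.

0

Factoring s from the denominator leaves a polynomial with constant term 13860, so the system is type 1.
K_a = lim_{s→0} s^2·G(s) = 0 (the extra factor of s kills the finite limit).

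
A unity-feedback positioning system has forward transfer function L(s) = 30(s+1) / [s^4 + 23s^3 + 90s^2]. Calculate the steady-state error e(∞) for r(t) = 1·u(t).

Lowest-order denominator term is 90s^2, so the open loop has 2 poles at the origin → type 2 system.
K_p = ∞ for a type-2 system; e_ss to a step is zero.

0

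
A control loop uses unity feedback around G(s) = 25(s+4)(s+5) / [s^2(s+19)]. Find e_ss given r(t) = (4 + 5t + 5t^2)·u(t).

0.38

System type = 2 (two poles at s=0). Taking each input component in turn:
  • 4: tracked with zero error.
  • 5t: tracked with zero error.
  • 5t^2: e_ss = 10/K_a with K_a=500/19 → 0.38.
Total e_ss = 0.38.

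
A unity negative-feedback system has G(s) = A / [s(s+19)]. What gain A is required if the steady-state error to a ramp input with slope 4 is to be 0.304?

One free integrator in G(s): this is a type 1 system.
K_v = lim_{s→0} s·G(s) = A / (19) = (1/19)·A.
e_ss = 4/K_v = 0.304 ⇒ K_v = 250/19 ⇒ A = (250/19)/(1/19) = 250.

250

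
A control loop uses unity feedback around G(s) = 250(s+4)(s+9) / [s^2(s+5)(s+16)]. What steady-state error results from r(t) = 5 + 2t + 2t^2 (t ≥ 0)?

G(s) has two factors of s in the denominator, so the system is type 2. Treating each term separately:
  • 5: tracked with zero error.
  • 2t: tracked with zero error.
  • 2t^2: e_ss = 4/K_a with K_a=112.5 → 8/225.
Total e_ss = 8/225.

8/225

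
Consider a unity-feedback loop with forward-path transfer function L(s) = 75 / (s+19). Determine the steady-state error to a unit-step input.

L(s) has no factors of s in the denominator, so the system is type 0.
K_p = lim_{s→0} L(s) = 75 / (19) = 75/19.
e_ss = 1/(1 + K_p) = 1/(94/19) = 19/94.

19/94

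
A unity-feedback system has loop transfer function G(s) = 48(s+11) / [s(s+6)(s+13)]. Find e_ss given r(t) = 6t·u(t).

39/44

One free integrator in G(s): this is a type 1 system.
K_v = lim_{s→0} s·G(s) = 48·11 / (6·13) = 88/13.
e_ss = 6/K_v = 6/(88/13) = 39/44.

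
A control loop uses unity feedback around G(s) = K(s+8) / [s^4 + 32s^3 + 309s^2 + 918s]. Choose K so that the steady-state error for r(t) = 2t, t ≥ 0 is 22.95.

10

Lowest-order denominator term is 918s, so the open loop has 1 pole at the origin → type 1 system.
K_v = lim_{s→0} s·G(s) = K·8 / 918 = (4/459)·K.
e_ss = 2/K_v = 22.95 ⇒ K_v = 40/459 ⇒ K = (40/459)/(4/459) = 10.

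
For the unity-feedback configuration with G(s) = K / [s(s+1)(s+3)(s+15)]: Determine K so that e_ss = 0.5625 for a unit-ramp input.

80

System type = 1 (one pole at s=0).
K_v = lim_{s→0} s·G(s) = K / (1·3·15) = (1/45)·K.
e_ss = 1/K_v = 0.5625 ⇒ K_v = 16/9 ⇒ K = (16/9)/(1/45) = 80.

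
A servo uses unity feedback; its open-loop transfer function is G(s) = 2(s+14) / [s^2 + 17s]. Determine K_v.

Factoring s from the denominator leaves a polynomial with constant term 17, so the system is type 1.
K_v = lim_{s→0} s·G(s) = 2·14 / 17 = 28/17.

28/17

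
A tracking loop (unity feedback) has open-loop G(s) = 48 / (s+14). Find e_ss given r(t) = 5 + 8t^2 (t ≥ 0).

infinity

G(s) has no factors of s in the denominator, so the system is type 0. By superposition:
  • 5: e_ss = 5/(1+K_p) with K_p=24/7 → 35/31.
  • 8t^2: a type-0 system cannot track it, e_ss → ∞.
The unbounded component dominates.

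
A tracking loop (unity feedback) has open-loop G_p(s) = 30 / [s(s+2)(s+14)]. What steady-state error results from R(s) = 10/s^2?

G_p(s) has one factor of s in the denominator, so the system is type 1.
K_v = lim_{s→0} s·G_p(s) = 30 / (2·14) = 15/14.
e_ss = 10/K_v = 10/(15/14) = 28/3.

28/3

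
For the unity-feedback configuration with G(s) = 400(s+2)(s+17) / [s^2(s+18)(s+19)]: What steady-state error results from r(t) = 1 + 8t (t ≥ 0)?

Two free integrators in G(s): this is a type 2 system. Treating each term separately:
  • 1: tracked with zero error.
  • 8t: tracked with zero error.
Total e_ss = 0.

0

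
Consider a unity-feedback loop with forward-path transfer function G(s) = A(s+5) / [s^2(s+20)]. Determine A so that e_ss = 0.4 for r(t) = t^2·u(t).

20

G(s) has two factors of s in the denominator, so the system is type 2.
K_a = lim_{s→0} s^2·G(s) = A·5 / (20) = 0.25·A.
e_ss = 2/K_a = 0.4 ⇒ K_a = 5 ⇒ A = 5/0.25 = 20.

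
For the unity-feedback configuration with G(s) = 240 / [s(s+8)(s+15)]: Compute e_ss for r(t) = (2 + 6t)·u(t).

3

The open loop has one pole at the origin → type 1 system. Taking each input component in turn:
  • 2: tracked with zero error.
  • 6t: e_ss = 6/K_v with K_v=2 → 3.
Total e_ss = 3.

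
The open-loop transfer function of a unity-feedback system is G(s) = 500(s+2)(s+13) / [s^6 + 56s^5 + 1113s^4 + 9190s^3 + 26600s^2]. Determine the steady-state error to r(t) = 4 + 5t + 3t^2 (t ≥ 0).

Lowest-order denominator term is 26600s^2, so the open loop has 2 poles at the origin → type 2 system. Treating each term separately:
  • 4: tracked with zero error.
  • 5t: tracked with zero error.
  • 3t^2: e_ss = 6/K_a with K_a=65/133 → 798/65.
Total e_ss = 798/65.

798/65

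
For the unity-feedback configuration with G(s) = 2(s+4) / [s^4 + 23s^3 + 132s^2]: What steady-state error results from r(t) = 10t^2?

330

The denominator has no term below 132s^2 — 2 poles at s=0, type 2.
K_a = lim_{s→0} s^2·G(s) = 2·4 / 132 = 2/33.
r(t) = 10t^2 gives R(s) = 20/s^3.
e_ss = 20/K_a = 20/(2/33) = 330.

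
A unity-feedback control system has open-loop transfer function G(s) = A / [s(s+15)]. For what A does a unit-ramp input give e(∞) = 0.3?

One free integrator in G(s): this is a type 1 system.
K_v = lim_{s→0} s·G(s) = A / (15) = (1/15)·A.
e_ss = 1/K_v = 0.3 ⇒ K_v = 10/3 ⇒ A = (10/3)/(1/15) = 50.

50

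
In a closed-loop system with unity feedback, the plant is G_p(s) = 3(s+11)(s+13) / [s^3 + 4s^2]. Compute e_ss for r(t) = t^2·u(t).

8/429

Factoring s^2 from the denominator leaves a polynomial with constant term 4, so the system is type 2.
K_a = lim_{s→0} s^2·G_p(s) = 3·11·13 / 4 = 107.25.
r(t) = t^2 gives R(s) = 2/s^3.
e_ss = 2/K_a = 2/107.25 = 8/429.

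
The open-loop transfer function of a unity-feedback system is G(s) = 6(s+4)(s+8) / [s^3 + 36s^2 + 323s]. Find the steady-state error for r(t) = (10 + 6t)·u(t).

Lowest-order denominator term is 323s, so the open loop has 1 pole at the origin → type 1 system. Taking each input component in turn:
  • 10: tracked with zero error.
  • 6t: e_ss = 6/K_v with K_v=192/323 → 323/32.
Total e_ss = 323/32.

323/32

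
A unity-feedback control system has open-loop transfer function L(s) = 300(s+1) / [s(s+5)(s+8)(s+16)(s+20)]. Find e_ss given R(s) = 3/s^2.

The open loop has one pole at the origin → type 1 system.
K_v = lim_{s→0} s·L(s) = 300·1 / (5·8·16·20) = 3/128.
e_ss = 3/K_v = 3/(3/128) = 128.

128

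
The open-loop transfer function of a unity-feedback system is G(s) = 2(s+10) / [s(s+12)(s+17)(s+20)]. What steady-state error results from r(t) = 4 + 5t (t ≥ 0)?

1020

The open loop has one pole at the origin → type 1 system. Treating each term separately:
  • 4: tracked with zero error.
  • 5t: e_ss = 5/K_v with K_v=1/204 → 1020.
Total e_ss = 1020.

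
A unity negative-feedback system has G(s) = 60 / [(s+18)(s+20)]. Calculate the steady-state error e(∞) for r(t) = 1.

The open loop has no poles at the origin → type 0 system.
K_p = lim_{s→0} G(s) = 60 / (18·20) = 1/6.
e_ss = 1/(1 + K_p) = 1/(7/6) = 6/7.

6/7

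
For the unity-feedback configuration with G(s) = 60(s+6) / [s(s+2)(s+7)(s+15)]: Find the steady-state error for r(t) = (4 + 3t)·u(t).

1.75

The open loop has one pole at the origin → type 1 system. Treating each term separately:
  • 4: tracked with zero error.
  • 3t: e_ss = 3/K_v with K_v=12/7 → 1.75.
Total e_ss = 1.75.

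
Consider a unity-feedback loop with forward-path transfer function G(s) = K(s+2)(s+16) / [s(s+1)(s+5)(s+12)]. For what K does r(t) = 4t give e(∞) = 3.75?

The open loop has one pole at the origin → type 1 system.
K_v = lim_{s→0} s·G(s) = K·2·16 / (1·5·12) = (8/15)·K.
e_ss = 4/K_v = 3.75 ⇒ K_v = 16/15 ⇒ K = (16/15)/(8/15) = 2.

2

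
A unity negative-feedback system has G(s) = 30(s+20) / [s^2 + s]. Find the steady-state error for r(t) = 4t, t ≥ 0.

1/150

Lowest-order denominator term is s, so the open loop has 1 pole at the origin → type 1 system.
K_v = lim_{s→0} s·G(s) = 30·20 / 1 = 600.
e_ss = 4/K_v = 4/600 = 1/150.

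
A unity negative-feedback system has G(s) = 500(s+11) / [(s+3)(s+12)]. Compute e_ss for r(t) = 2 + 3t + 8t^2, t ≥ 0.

infinity

G(s) has no factors of s in the denominator, so the system is type 0. By superposition:
  • 2: e_ss = 2/(1+K_p) with K_p=1375/9 → 9/692.
  • 3t: a type-0 system cannot track it, e_ss → ∞.
  • 8t^2: a type-0 system cannot track it, e_ss → ∞.
The unbounded component dominates.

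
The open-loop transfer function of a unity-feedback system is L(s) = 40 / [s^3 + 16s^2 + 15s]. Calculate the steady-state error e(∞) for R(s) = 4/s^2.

The denominator has no term below 15s — 1 pole at s=0, type 1.
K_v = lim_{s→0} s·L(s) = 40 / 15 = 8/3.
e_ss = 4/K_v = 4/(8/3) = 1.5.

1.5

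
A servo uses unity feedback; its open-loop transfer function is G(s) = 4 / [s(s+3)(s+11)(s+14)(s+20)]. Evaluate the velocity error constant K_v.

1/2310

One free integrator in G(s): this is a type 1 system.
K_v = lim_{s→0} s·G(s) = 4 / (3·11·14·20) = 1/2310.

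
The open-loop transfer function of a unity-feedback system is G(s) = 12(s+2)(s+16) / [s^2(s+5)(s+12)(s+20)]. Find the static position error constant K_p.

infinity

K_p = lim_{s→0} G(s); with 2 poles at the origin the limit diverges, so K_p = ∞.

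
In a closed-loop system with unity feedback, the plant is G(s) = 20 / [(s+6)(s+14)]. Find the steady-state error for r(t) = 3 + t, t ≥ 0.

System type = 0 (no poles at s=0). Treating each term separately:
  • 3: e_ss = 3/(1+K_p) with K_p=5/21 → 63/26.
  • t: a type-0 system cannot track it, e_ss → ∞.
The unbounded component dominates.

infinity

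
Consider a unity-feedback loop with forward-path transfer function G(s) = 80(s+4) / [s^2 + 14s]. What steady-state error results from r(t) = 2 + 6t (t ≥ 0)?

Lowest-order denominator term is 14s, so the open loop has 1 pole at the origin → type 1 system. Taking each input component in turn:
  • 2: tracked with zero error.
  • 6t: e_ss = 6/K_v with K_v=160/7 → 0.2625.
Total e_ss = 0.2625.

0.2625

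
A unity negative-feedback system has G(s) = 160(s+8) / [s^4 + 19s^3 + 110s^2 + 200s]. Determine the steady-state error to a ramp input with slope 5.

25/32

The denominator has no term below 200s — 1 pole at s=0, type 1.
K_v = lim_{s→0} s·G(s) = 160·8 / 200 = 6.4.
e_ss = 5/K_v = 5/6.4 = 25/32.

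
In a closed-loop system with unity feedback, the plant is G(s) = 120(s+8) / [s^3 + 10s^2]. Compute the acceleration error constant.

96

The denominator has no term below 10s^2 — 2 poles at s=0, type 2.
K_a = lim_{s→0} s^2·G(s) = 120·8 / 10 = 96.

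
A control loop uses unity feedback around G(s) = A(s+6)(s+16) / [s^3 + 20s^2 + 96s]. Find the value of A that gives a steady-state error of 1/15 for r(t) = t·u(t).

Lowest-order denominator term is 96s, so the open loop has 1 pole at the origin → type 1 system.
K_v = lim_{s→0} s·G(s) = A·6·16 / 96 = 1·A.
e_ss = 1/K_v = 1/15 ⇒ K_v = 15 ⇒ A = 15/1 = 15.

15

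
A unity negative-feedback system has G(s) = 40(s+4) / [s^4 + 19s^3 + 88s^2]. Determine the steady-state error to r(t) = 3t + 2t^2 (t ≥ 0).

2.2

Lowest-order denominator term is 88s^2, so the open loop has 2 poles at the origin → type 2 system. Taking each input component in turn:
  • 3t: tracked with zero error.
  • 2t^2: e_ss = 4/K_a with K_a=20/11 → 2.2.
Total e_ss = 2.2.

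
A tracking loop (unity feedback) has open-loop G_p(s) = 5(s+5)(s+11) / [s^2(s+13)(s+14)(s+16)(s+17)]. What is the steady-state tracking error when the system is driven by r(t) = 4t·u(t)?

0

G_p(s) has two factors of s in the denominator, so the system is type 2.
K_v = ∞ for a type-2 system; e_ss to a ramp is zero.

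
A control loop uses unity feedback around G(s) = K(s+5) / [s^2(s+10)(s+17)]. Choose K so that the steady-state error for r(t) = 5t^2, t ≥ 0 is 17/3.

60

Two free integrators in G(s): this is a type 2 system.
K_a = lim_{s→0} s^2·G(s) = K·5 / (10·17) = (1/34)·K.
e_ss = 10/K_a = 17/3 ⇒ K_a = 30/17 ⇒ K = (30/17)/(1/34) = 60.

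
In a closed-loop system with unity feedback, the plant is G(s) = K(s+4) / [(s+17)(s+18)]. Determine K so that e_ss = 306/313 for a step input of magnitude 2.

80

G(s) has no factors of s in the denominator, so the system is type 0.
K_p = lim_{s→0} G(s) = K·4 / (17·18) = (2/153)·K.
e_ss = 2/(1 + K_p) = 306/313 ⇒ 1 + (2/153)·K = 313/153 ⇒ K = 80.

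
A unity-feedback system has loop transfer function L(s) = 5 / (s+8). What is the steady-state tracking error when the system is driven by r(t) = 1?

No free integrators in L(s): this is a type 0 system.
K_p = lim_{s→0} L(s) = 5 / (8) = 0.625.
e_ss = 1/(1 + K_p) = 1/1.625 = 8/13.

8/13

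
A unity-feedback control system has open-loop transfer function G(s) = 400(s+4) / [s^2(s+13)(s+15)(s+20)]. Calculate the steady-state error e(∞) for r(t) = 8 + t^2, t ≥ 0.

The open loop has two poles at the origin → type 2 system. Treating each term separately:
  • 8: tracked with zero error.
  • t^2: e_ss = 2/K_a with K_a=16/39 → 4.875.
Total e_ss = 4.875.

4.875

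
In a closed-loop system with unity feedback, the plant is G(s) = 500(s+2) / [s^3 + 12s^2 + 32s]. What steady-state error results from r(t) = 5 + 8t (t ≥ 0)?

0.256

Factoring s from the denominator leaves a polynomial with constant term 32, so the system is type 1. Treating each term separately:
  • 5: tracked with zero error.
  • 8t: e_ss = 8/K_v with K_v=31.25 → 0.256.
Total e_ss = 0.256.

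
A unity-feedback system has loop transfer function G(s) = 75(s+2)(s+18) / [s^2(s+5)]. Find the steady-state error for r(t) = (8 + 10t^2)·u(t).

1/27

G(s) has two factors of s in the denominator, so the system is type 2. Taking each input component in turn:
  • 8: tracked with zero error.
  • 10t^2: e_ss = 20/K_a with K_a=540 → 1/27.
Total e_ss = 1/27.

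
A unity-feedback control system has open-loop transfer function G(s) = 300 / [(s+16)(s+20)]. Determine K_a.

The open loop has no poles at the origin → type 0 system.
K_a = lim_{s→0} s^2·G(s) = 0 (the extra factor of s kills the finite limit).

0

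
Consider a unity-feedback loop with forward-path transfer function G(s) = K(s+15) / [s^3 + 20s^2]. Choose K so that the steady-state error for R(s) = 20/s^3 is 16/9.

15

Factoring s^2 from the denominator leaves a polynomial with constant term 20, so the system is type 2.
K_a = lim_{s→0} s^2·G(s) = K·15 / 20 = 0.75·K.
e_ss = 20/K_a = 16/9 ⇒ K_a = 11.25 ⇒ K = 11.25/0.75 = 15.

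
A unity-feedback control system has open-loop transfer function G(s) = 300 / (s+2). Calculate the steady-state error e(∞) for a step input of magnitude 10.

G(s) has no factors of s in the denominator, so the system is type 0.
K_p = lim_{s→0} G(s) = 300 / (2) = 150.
e_ss = 10/(1 + K_p) = 10/151.

10/151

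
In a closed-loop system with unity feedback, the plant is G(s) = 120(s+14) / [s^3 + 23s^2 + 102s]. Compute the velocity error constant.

280/17

The denominator has no term below 102s — 1 pole at s=0, type 1.
K_v = lim_{s→0} s·G(s) = 120·14 / 102 = 280/17.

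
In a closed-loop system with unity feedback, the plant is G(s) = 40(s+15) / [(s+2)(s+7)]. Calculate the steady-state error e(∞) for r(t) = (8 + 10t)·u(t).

System type = 0 (no poles at s=0). Taking each input component in turn:
  • 8: e_ss = 8/(1+K_p) with K_p=300/7 → 56/307.
  • 10t: a type-0 system cannot track it, e_ss → ∞.
The unbounded component dominates.

infinity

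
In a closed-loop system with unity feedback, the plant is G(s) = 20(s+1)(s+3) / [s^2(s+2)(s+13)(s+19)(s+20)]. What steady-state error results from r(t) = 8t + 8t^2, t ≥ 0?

7904/3

The open loop has two poles at the origin → type 2 system. By superposition:
  • 8t: tracked with zero error.
  • 8t^2: e_ss = 16/K_a with K_a=3/494 → 7904/3.
Total e_ss = 7904/3.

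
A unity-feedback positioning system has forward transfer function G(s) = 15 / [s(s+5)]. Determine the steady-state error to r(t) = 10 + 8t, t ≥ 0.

One free integrator in G(s): this is a type 1 system. By superposition:
  • 10: tracked with zero error.
  • 8t: e_ss = 8/K_v with K_v=3 → 8/3.
Total e_ss = 8/3.

8/3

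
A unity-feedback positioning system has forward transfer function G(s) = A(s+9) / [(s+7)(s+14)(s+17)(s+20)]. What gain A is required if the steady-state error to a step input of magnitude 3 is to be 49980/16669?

G(s) has no factors of s in the denominator, so the system is type 0.
K_p = lim_{s→0} G(s) = A·9 / (7·14·17·20) = (9/33320)·A.
e_ss = 3/(1 + K_p) = 49980/16669 ⇒ 1 + (9/33320)·A = 16669/16660 ⇒ A = 2.

2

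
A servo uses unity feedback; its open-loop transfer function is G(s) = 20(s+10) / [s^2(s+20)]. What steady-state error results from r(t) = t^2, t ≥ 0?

0.2

The open loop has two poles at the origin → type 2 system.
K_a = lim_{s→0} s^2·G(s) = 20·10 / (20) = 10.
r(t) = t^2 gives R(s) = 2/s^3.
e_ss = 2/K_a = 2/10 = 0.2.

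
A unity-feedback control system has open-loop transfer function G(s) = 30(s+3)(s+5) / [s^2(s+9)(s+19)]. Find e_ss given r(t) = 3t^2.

G(s) has two factors of s in the denominator, so the system is type 2.
K_a = lim_{s→0} s^2·G(s) = 30·3·5 / (9·19) = 50/19.
r(t) = 3t^2 gives R(s) = 6/s^3.
e_ss = 6/K_a = 6/(50/19) = 2.28.

2.28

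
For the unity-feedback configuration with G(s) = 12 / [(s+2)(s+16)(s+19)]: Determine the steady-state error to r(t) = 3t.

The open loop has no poles at the origin → type 0 system.
K_v = lim_{s→0} s·G(s) = 0; the steady-state error to this ramp input grows without bound.

infinity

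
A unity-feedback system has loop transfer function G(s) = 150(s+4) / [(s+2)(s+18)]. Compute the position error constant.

50/3

System type = 0 (no poles at s=0).
K_p = lim_{s→0} G(s) = 150·4 / (2·18) = 50/3.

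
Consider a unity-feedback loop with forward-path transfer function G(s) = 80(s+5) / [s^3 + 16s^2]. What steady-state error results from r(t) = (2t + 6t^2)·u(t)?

The denominator has no term below 16s^2 — 2 poles at s=0, type 2. Treating each term separately:
  • 2t: tracked with zero error.
  • 6t^2: e_ss = 12/K_a with K_a=25 → 0.48.
Total e_ss = 0.48.

0.48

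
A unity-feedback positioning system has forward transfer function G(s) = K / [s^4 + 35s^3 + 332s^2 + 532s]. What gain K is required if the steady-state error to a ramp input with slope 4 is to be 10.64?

200

Factoring s from the denominator leaves a polynomial with constant term 532, so the system is type 1.
K_v = lim_{s→0} s·G(s) = K / 532 = (1/532)·K.
e_ss = 4/K_v = 10.64 ⇒ K_v = 50/133 ⇒ K = (50/133)/(1/532) = 200.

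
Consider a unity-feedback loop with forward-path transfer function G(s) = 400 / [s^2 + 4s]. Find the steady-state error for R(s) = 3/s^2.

The denominator has no term below 4s — 1 pole at s=0, type 1.
K_v = lim_{s→0} s·G(s) = 400 / 4 = 100.
e_ss = 3/K_v = 3/100 = 0.03.

0.03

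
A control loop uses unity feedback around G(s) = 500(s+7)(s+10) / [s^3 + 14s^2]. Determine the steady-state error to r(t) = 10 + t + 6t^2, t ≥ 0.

Factoring s^2 from the denominator leaves a polynomial with constant term 14, so the system is type 2. By superposition:
  • 10: tracked with zero error.
  • t: tracked with zero error.
  • 6t^2: e_ss = 12/K_a with K_a=2500 → 0.0048.
Total e_ss = 0.0048.

0.0048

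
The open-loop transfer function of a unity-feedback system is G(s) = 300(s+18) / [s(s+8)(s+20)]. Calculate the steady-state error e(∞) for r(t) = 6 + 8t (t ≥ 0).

G(s) has one factor of s in the denominator, so the system is type 1. By superposition:
  • 6: tracked with zero error.
  • 8t: e_ss = 8/K_v with K_v=33.75 → 32/135.
Total e_ss = 32/135.

32/135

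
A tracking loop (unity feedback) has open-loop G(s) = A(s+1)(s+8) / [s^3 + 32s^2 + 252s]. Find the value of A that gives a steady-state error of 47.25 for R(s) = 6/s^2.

Lowest-order denominator term is 252s, so the open loop has 1 pole at the origin → type 1 system.
K_v = lim_{s→0} s·G(s) = A·1·8 / 252 = (2/63)·A.
e_ss = 6/K_v = 47.25 ⇒ K_v = 8/63 ⇒ A = (8/63)/(2/63) = 4.

4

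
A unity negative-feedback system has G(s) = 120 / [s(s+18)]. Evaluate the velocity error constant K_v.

The open loop has one pole at the origin → type 1 system.
K_v = lim_{s→0} s·G(s) = 120 / (18) = 20/3.

20/3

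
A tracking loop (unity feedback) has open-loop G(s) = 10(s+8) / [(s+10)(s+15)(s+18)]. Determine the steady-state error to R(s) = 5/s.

System type = 0 (no poles at s=0).
K_p = lim_{s→0} G(s) = 10·8 / (10·15·18) = 4/135.
e_ss = 5/(1 + K_p) = 5/(139/135) = 675/139.

675/139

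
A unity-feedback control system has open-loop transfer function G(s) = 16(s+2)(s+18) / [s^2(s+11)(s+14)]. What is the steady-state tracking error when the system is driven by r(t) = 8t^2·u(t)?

G(s) has two factors of s in the denominator, so the system is type 2.
K_a = lim_{s→0} s^2·G(s) = 16·2·18 / (11·14) = 288/77.
r(t) = 8t^2 gives R(s) = 16/s^3.
e_ss = 16/K_a = 16/(288/77) = 77/18.

77/18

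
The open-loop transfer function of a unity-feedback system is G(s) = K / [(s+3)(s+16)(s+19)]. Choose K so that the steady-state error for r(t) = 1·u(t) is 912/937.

25

No free integrators in G(s): this is a type 0 system.
K_p = lim_{s→0} G(s) = K / (3·16·19) = (1/912)·K.
e_ss = 1/(1 + K_p) = 912/937 ⇒ 1 + (1/912)·K = 937/912 ⇒ K = 25.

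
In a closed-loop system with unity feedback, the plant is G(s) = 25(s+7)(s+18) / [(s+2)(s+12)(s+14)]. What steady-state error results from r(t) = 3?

24/83

The open loop has no poles at the origin → type 0 system.
K_p = lim_{s→0} G(s) = 25·7·18 / (2·12·14) = 9.375.
e_ss = 3/(1 + K_p) = 3/10.375 = 24/83.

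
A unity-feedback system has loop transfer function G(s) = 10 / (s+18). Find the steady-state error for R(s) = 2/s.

System type = 0 (no poles at s=0).
K_p = lim_{s→0} G(s) = 10 / (18) = 5/9.
e_ss = 2/(1 + K_p) = 2/(14/9) = 9/7.

9/7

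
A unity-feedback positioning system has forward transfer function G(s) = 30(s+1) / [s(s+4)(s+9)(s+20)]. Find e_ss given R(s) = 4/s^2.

96

One free integrator in G(s): this is a type 1 system.
K_v = lim_{s→0} s·G(s) = 30·1 / (4·9·20) = 1/24.
e_ss = 4/K_v = 4/(1/24) = 96.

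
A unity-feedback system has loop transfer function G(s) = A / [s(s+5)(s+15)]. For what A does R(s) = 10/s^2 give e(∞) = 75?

10

System type = 1 (one pole at s=0).
K_v = lim_{s→0} s·G(s) = A / (5·15) = (1/75)·A.
e_ss = 10/K_v = 75 ⇒ K_v = 2/15 ⇒ A = (2/15)/(1/75) = 10.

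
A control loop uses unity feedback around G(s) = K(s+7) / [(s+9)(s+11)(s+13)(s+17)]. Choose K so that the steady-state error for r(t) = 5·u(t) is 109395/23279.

200

The open loop has no poles at the origin → type 0 system.
K_p = lim_{s→0} G(s) = K·7 / (9·11·13·17) = (7/21879)·K.
e_ss = 5/(1 + K_p) = 109395/23279 ⇒ 1 + (7/21879)·K = 23279/21879 ⇒ K = 200.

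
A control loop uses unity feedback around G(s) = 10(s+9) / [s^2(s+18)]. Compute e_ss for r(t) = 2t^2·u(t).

0.8

System type = 2 (two poles at s=0).
K_a = lim_{s→0} s^2·G(s) = 10·9 / (18) = 5.
r(t) = 2t^2 gives R(s) = 4/s^3.
e_ss = 4/K_a = 4/5 = 0.8.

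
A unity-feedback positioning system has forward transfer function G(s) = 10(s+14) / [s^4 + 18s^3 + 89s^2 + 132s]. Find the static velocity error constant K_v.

Lowest-order denominator term is 132s, so the open loop has 1 pole at the origin → type 1 system.
K_v = lim_{s→0} s·G(s) = 10·14 / 132 = 35/33.

35/33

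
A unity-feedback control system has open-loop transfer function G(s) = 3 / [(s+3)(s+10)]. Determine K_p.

No free integrators in G(s): this is a type 0 system.
K_p = lim_{s→0} G(s) = 3 / (3·10) = 0.1.

0.1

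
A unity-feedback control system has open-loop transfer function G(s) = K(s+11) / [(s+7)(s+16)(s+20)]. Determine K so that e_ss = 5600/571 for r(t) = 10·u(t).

System type = 0 (no poles at s=0).
K_p = lim_{s→0} G(s) = K·11 / (7·16·20) = (11/2240)·K.
e_ss = 10/(1 + K_p) = 5600/571 ⇒ 1 + (11/2240)·K = 571/560 ⇒ K = 4.

4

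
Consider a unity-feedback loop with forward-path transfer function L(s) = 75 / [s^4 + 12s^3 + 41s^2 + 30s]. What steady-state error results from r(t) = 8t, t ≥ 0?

Factoring s from the denominator leaves a polynomial with constant term 30, so the system is type 1.
K_v = lim_{s→0} s·L(s) = 75 / 30 = 2.5.
e_ss = 8/K_v = 8/2.5 = 3.2.

3.2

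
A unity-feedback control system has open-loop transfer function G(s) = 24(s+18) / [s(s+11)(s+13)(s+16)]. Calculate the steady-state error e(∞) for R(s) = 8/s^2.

1144/27

G(s) has one factor of s in the denominator, so the system is type 1.
K_v = lim_{s→0} s·G(s) = 24·18 / (11·13·16) = 27/143.
e_ss = 8/K_v = 8/(27/143) = 1144/27.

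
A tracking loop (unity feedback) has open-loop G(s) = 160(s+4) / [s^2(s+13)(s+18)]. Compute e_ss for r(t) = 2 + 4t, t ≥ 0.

G(s) has two factors of s in the denominator, so the system is type 2. By superposition:
  • 2: tracked with zero error.
  • 4t: tracked with zero error.
Total e_ss = 0.

0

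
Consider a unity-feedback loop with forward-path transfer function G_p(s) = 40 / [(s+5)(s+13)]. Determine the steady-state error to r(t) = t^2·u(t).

infinity

System type = 0 (no poles at s=0).
For a type-0 system K_a = 0, so e_ss to a parabolic input is unbounded.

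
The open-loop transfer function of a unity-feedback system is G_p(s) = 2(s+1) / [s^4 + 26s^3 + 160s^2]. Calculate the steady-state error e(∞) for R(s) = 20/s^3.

1600

Factoring s^2 from the denominator leaves a polynomial with constant term 160, so the system is type 2.
K_a = lim_{s→0} s^2·G_p(s) = 2·1 / 160 = 0.0125.
r(t) = 10t^2 gives R(s) = 20/s^3.
e_ss = 20/K_a = 20/0.0125 = 1600.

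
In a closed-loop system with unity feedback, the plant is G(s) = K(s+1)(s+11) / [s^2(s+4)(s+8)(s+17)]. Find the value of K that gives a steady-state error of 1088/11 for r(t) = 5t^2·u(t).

5

Two free integrators in G(s): this is a type 2 system.
K_a = lim_{s→0} s^2·G(s) = K·1·11 / (4·8·17) = (11/544)·K.
e_ss = 10/K_a = 1088/11 ⇒ K_a = 55/544 ⇒ K = (55/544)/(11/544) = 5.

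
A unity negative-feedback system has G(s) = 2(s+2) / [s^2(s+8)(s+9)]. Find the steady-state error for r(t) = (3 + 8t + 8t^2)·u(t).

System type = 2 (two poles at s=0). Taking each input component in turn:
  • 3: tracked with zero error.
  • 8t: tracked with zero error.
  • 8t^2: e_ss = 16/K_a with K_a=1/18 → 288.
Total e_ss = 288.

288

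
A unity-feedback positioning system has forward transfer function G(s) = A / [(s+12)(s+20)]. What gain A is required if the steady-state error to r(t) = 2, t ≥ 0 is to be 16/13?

No free integrators in G(s): this is a type 0 system.
K_p = lim_{s→0} G(s) = A / (12·20) = (1/240)·A.
e_ss = 2/(1 + K_p) = 16/13 ⇒ 1 + (1/240)·A = 1.625 ⇒ A = 150.

150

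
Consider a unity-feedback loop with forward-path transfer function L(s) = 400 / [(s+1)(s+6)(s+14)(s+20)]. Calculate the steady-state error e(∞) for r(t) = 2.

21/13

No free integrators in L(s): this is a type 0 system.
K_p = lim_{s→0} L(s) = 400 / (1·6·14·20) = 5/21.
e_ss = 2/(1 + K_p) = 2/(26/21) = 21/13.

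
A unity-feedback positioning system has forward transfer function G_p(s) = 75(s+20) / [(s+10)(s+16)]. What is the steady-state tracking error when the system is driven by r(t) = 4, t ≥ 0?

No free integrators in G_p(s): this is a type 0 system.
K_p = lim_{s→0} G_p(s) = 75·20 / (10·16) = 9.375.
e_ss = 4/(1 + K_p) = 4/10.375 = 32/83.

32/83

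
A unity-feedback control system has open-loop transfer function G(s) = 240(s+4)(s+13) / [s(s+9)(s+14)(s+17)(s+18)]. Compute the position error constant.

infinity

K_p = lim_{s→0} G(s); with 1 pole at the origin the limit diverges, so K_p = ∞.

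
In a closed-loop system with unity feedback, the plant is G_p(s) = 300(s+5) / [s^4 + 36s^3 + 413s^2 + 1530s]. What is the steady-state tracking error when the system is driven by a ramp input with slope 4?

The denominator has no term below 1530s — 1 pole at s=0, type 1.
K_v = lim_{s→0} s·G_p(s) = 300·5 / 1530 = 50/51.
e_ss = 4/K_v = 4/(50/51) = 4.08.

4.08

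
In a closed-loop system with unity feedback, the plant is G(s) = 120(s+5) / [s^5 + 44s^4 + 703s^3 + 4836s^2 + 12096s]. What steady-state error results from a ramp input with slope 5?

The denominator has no term below 12096s — 1 pole at s=0, type 1.
K_v = lim_{s→0} s·G(s) = 120·5 / 12096 = 25/504.
e_ss = 5/K_v = 5/(25/504) = 100.8.

100.8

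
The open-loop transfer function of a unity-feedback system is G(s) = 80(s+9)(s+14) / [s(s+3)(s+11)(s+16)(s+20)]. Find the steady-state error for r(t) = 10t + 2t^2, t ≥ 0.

One free integrator in G(s): this is a type 1 system. Taking each input component in turn:
  • 10t: e_ss = 10/K_v with K_v=21/22 → 220/21.
  • 2t^2: a type-1 system cannot track it, e_ss → ∞.
The unbounded component dominates.

infinity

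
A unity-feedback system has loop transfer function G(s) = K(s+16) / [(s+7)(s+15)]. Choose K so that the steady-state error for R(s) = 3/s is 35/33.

G(s) has no factors of s in the denominator, so the system is type 0.
K_p = lim_{s→0} G(s) = K·16 / (7·15) = (16/105)·K.
e_ss = 3/(1 + K_p) = 35/33 ⇒ 1 + (16/105)·K = 99/35 ⇒ K = 12.

12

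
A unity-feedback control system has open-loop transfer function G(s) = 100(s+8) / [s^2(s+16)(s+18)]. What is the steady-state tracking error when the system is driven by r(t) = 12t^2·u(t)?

8.64

The open loop has two poles at the origin → type 2 system.
K_a = lim_{s→0} s^2·G(s) = 100·8 / (16·18) = 25/9.
r(t) = 12t^2 gives R(s) = 24/s^3.
e_ss = 24/K_a = 24/(25/9) = 8.64.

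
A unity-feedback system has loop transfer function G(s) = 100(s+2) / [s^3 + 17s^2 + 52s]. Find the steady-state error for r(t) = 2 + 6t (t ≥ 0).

1.56

The denominator has no term below 52s — 1 pole at s=0, type 1. Treating each term separately:
  • 2: tracked with zero error.
  • 6t: e_ss = 6/K_v with K_v=50/13 → 1.56.
Total e_ss = 1.56.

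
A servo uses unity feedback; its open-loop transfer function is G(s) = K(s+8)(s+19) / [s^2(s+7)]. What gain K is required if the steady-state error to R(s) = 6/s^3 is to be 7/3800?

150

System type = 2 (two poles at s=0).
K_a = lim_{s→0} s^2·G(s) = K·8·19 / (7) = (152/7)·K.
e_ss = 6/K_a = 7/3800 ⇒ K_a = 22800/7 ⇒ K = (22800/7)/(152/7) = 150.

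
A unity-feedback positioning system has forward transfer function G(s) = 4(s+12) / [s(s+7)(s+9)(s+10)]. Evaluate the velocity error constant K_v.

G(s) has one factor of s in the denominator, so the system is type 1.
K_v = lim_{s→0} s·G(s) = 4·12 / (7·9·10) = 8/105.

8/105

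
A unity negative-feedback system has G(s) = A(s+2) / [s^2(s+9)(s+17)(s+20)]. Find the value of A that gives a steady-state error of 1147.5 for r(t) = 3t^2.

8

Two free integrators in G(s): this is a type 2 system.
K_a = lim_{s→0} s^2·G(s) = A·2 / (9·17·20) = (1/1530)·A.
e_ss = 6/K_a = 1147.5 ⇒ K_a = 4/765 ⇒ A = (4/765)/(1/1530) = 8.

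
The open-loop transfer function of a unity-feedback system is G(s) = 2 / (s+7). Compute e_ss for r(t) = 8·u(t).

System type = 0 (no poles at s=0).
K_p = lim_{s→0} G(s) = 2 / (7) = 2/7.
e_ss = 8/(1 + K_p) = 8/(9/7) = 56/9.

56/9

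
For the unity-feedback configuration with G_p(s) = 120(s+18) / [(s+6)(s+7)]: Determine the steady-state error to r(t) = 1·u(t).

7/367

System type = 0 (no poles at s=0).
K_p = lim_{s→0} G_p(s) = 120·18 / (6·7) = 360/7.
e_ss = 1/(1 + K_p) = 1/(367/7) = 7/367.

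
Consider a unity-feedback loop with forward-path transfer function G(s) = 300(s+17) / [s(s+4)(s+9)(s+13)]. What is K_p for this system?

infinity

K_p = lim_{s→0} G(s); with 1 pole at the origin the limit diverges, so K_p = ∞.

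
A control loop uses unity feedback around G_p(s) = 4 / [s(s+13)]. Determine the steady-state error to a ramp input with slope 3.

One free integrator in G_p(s): this is a type 1 system.
K_v = lim_{s→0} s·G_p(s) = 4 / (13) = 4/13.
e_ss = 3/K_v = 3/(4/13) = 9.75.

9.75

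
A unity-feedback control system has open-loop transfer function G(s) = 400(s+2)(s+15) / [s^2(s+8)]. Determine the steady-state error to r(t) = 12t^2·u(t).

0.016

System type = 2 (two poles at s=0).
K_a = lim_{s→0} s^2·G(s) = 400·2·15 / (8) = 1500.
r(t) = 12t^2 gives R(s) = 24/s^3.
e_ss = 24/K_a = 24/1500 = 0.016.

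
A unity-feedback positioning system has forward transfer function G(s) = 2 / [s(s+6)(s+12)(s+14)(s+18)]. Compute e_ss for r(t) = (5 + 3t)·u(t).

G(s) has one factor of s in the denominator, so the system is type 1. Treating each term separately:
  • 5: tracked with zero error.
  • 3t: e_ss = 3/K_v with K_v=1/9072 → 27216.
Total e_ss = 27216.

27216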